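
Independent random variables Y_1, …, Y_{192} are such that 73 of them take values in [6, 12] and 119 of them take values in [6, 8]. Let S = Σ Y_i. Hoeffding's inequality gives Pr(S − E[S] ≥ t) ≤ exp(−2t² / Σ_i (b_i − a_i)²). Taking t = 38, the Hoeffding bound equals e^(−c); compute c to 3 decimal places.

Σ(b_i − a_i)² = 73·6² + 119·2² = 3104.
c = 2t² / 3104 = 2·38² / 3104 = 0.9304.

0.930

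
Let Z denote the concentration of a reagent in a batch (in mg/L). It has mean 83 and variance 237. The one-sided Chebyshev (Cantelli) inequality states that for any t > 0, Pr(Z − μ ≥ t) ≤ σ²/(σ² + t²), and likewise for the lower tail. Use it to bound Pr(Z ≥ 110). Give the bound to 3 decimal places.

0.245

Here σ² = 237 and t = 27, so σ² + t² = 966.
Cantelli's bound: 237/966 = 0.2453.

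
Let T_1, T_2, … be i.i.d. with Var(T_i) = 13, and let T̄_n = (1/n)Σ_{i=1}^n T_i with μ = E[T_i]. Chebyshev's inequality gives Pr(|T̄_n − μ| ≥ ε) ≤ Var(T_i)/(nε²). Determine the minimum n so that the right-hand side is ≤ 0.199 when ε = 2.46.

11

Require 13/(n·2.46²) ≤ 0.199, i.e. n ≥ 13/(0.199·2.46²) = 10.795.
The smallest integer n is 11.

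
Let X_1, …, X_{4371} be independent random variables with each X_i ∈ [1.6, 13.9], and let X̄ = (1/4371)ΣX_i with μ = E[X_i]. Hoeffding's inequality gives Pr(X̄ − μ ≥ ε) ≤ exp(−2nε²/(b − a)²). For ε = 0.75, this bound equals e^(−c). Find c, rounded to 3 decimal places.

c = 2nε²/(b − a)² = 2·4371·0.75² / 12.3² = 32.5030.

32.503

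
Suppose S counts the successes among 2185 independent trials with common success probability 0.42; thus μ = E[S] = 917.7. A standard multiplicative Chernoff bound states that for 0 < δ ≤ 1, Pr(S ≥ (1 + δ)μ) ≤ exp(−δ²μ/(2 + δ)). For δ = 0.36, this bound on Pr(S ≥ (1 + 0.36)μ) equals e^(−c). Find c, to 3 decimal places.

50.396

c = δ²μ/(2 + δ) = 0.36²·917.7/(2 + 0.36) = 50.3957.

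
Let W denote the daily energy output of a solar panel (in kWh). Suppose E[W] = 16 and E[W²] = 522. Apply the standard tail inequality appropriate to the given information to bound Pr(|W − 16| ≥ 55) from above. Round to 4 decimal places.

0.0879

The first two moments determine the variance, so Chebyshev's inequality is the sharpest standard bound available.
Var(W) = E[W²] − (E[W])² = 522 − 256 = 266.
Chebyshev's inequality: Pr(|W − μ| ≥ t) ≤ Var(W)/t² = 266/3025 = 0.0879.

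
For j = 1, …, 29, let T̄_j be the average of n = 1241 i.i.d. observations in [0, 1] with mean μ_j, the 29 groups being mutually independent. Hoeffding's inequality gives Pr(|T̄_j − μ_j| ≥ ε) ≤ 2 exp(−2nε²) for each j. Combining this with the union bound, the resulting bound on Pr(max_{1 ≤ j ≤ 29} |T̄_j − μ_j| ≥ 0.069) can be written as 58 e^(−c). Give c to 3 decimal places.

11.817

Union bound over the 29 events: Pr(max_{1 ≤ j ≤ 29} |T̄_j − μ_j| ≥ 0.069) ≤ 29·2·exp(−2nε²) = 58 exp(−2·1241·0.069²).
So c = 2·1241·0.069² = 11.8168.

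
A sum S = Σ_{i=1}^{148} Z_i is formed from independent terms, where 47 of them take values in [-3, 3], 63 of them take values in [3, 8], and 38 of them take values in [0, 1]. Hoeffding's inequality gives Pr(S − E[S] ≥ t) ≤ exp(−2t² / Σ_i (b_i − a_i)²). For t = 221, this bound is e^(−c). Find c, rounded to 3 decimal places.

Σ(b_i − a_i)² = 47·6² + 63·5² + 38·1² = 3305.
c = 2t² / 3305 = 2·221² / 3305 = 29.5558.

29.556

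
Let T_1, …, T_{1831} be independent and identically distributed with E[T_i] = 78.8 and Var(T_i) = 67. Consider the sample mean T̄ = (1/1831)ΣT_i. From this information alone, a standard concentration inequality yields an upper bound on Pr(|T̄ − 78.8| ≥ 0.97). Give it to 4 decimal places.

0.0389

With mean and variance of each term known, Chebyshev's inequality bounds the deviation of the sum (or sample mean).
Var(T̄) = Var(T_i)/n = 67/1831 = 0.036592.
Chebyshev: Pr(|T̄ − 78.8| ≥ 0.97) ≤ Var(T̄)/(0.97)² = 67/(1831·0.97²) = 0.0389.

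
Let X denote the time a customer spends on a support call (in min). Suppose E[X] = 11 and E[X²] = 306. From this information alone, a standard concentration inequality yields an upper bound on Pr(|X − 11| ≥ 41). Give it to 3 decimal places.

0.110

The first two moments determine the variance, so Chebyshev's inequality is the sharpest standard bound available.
Var(X) = E[X²] − (E[X])² = 306 − 121 = 185.
Chebyshev's inequality: Pr(|X − μ| ≥ t) ≤ Var(X)/t² = 185/1681 = 0.1101.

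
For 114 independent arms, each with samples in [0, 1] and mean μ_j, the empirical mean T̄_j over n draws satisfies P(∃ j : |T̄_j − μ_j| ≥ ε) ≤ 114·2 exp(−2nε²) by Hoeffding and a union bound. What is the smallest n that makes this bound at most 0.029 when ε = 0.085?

621

Need 2·114·exp(−2nε²) ≤ 0.029, i.e. exp(−2nε²) ≤ 0.029/228.
So 2nε² ≥ ln(228/0.029) = 8.969805.
Hence n ≥ 8.969805/(2·0.085²) = 620.748.
The smallest integer n is 621.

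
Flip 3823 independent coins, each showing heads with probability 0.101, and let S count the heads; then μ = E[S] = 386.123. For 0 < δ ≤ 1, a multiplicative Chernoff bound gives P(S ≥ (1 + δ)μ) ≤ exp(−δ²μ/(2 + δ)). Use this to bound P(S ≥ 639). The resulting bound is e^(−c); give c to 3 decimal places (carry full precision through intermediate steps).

Write 639 = (1 + δ)μ, so δ = 639/386.123 − 1 = 0.6549131…
Then the exponent is δ²μ/(2 + δ) = (639 − μ)² / (μ·(2 + δ)) = 62.379614.

62.380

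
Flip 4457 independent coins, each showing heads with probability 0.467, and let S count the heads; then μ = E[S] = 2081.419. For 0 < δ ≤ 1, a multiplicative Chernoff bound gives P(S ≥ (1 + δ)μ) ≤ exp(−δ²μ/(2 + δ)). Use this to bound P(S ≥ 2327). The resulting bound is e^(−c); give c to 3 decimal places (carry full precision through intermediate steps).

13.681

Write 2327 = (1 + δ)μ, so δ = 2327/2081.419 − 1 = 0.1179873…
Then the exponent is δ²μ/(2 + δ) = (2327 − μ)² / (μ·(2 + δ)) = 13.680648.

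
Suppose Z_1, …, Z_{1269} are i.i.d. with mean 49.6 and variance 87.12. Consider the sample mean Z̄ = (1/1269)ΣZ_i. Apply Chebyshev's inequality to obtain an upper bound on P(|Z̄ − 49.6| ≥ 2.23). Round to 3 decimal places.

0.014

Var(Z̄) = Var(Z_i)/n = 87.12/1269 = 0.068652.
Chebyshev: P(|Z̄ − 49.6| ≥ 2.23) ≤ Var(Z̄)/(2.23)² = 87.12/(1269·2.23²) = 0.0138.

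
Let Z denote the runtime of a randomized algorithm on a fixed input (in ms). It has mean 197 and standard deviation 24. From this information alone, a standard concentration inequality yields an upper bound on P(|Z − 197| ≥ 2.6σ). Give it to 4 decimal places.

Mean and variance are known, so Chebyshev's inequality applies.
Chebyshev: P(|Z − μ| ≥ t) ≤ Var(Z)/t².
Var(Z) = σ² = 24² = 576.
t = 2.6·24 = 62.4.
Bound = 576 / 3893.76 = 0.1479.

0.1479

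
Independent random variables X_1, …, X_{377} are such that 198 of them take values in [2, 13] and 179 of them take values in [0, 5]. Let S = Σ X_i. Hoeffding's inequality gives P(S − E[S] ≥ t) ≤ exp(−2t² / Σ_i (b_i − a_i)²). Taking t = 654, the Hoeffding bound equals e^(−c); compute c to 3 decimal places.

Σ(b_i − a_i)² = 198·11² + 179·5² = 28433.
c = 2t² / 28433 = 2·654² / 28433 = 30.0859.

30.086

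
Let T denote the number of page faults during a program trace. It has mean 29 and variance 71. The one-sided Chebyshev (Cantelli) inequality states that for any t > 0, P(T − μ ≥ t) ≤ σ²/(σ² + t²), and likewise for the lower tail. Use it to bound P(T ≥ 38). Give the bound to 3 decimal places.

Here σ² = 71 and t = 9, so σ² + t² = 152.
Cantelli's bound: 71/152 = 0.4671.

0.467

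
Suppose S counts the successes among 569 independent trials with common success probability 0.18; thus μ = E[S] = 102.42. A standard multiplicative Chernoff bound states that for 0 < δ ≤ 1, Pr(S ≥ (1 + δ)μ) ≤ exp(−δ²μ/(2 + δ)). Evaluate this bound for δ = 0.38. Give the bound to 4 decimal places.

Exponent = δ²μ/(2 + δ) = 0.38²·102.42/2.38 = 6.2141.
Bound = exp(−6.2141) = 0.00200.

0.0020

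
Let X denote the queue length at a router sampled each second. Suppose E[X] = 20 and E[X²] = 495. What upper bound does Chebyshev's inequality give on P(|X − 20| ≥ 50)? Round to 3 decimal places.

0.038

Var(X) = E[X²] − (E[X])² = 495 − 400 = 95.
Chebyshev's inequality: P(|X − μ| ≥ t) ≤ Var(X)/t² = 95/2500 = 0.0380.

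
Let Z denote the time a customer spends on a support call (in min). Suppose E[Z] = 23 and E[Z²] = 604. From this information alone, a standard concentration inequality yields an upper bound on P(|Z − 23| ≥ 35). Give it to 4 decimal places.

0.0612

The first two moments determine the variance, so Chebyshev's inequality is the sharpest standard bound available.
Var(Z) = E[Z²] − (E[Z])² = 604 − 529 = 75.
Chebyshev's inequality: P(|Z − μ| ≥ t) ≤ Var(Z)/t² = 75/1225 = 0.0612.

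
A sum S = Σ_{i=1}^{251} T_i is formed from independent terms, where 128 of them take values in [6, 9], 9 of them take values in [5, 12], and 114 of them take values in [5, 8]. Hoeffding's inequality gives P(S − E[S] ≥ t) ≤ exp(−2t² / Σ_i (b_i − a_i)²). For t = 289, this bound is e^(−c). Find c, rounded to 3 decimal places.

63.781

Σ(b_i − a_i)² = 128·3² + 9·7² + 114·3² = 2619.
c = 2t² / 2619 = 2·289² / 2619 = 63.7808.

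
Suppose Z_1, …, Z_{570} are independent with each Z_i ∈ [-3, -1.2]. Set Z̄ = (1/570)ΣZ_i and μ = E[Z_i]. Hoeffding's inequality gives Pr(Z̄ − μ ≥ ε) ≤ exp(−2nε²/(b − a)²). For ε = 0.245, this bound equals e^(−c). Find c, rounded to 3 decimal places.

21.120

c = 2nε²/(b − a)² = 2·570·0.245² / 1.8² = 21.1199.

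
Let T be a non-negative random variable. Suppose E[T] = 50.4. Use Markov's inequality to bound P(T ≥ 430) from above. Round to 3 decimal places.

0.117

Markov's inequality: for a non-negative random variable, P(T ≥ a) ≤ E[T]/a.
Here E[T] = 50.4 and a = 430, so the bound is 50.4/430 = 0.1172.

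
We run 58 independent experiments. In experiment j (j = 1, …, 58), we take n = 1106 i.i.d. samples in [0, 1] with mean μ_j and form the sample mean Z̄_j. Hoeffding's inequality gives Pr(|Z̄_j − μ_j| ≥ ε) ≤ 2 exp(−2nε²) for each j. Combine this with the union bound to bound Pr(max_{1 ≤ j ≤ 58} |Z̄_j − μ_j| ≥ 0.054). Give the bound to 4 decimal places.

Per-experiment Hoeffding bound: 2·exp(−2·1106·0.054²) = 2·exp(−6.45019) = 0.0031604.
Union bound over 58 events: 58·0.0031604 = 0.18331.

0.1833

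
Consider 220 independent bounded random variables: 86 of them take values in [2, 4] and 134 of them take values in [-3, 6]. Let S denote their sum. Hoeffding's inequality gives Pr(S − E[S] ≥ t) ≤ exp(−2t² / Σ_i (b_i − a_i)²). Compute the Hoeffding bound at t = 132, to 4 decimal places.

Σ(b_i − a_i)² = 86·2² + 134·9² = 11198.
Exponent = 2·132² / 11198 = 3.11198.
Bound = exp(−3.11198) = 0.04451.

0.0445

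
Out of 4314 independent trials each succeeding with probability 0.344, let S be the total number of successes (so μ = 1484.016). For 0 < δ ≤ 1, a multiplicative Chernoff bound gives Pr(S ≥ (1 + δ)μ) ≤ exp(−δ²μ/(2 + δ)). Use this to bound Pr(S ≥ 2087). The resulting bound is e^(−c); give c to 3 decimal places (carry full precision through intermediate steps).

Write 2087 = (1 + δ)μ, so δ = 2087/1484.016 − 1 = 0.4063191…
Then the exponent is δ²μ/(2 + δ) = (2087 − μ)² / (μ·(2 + δ)) = 101.816879.

101.817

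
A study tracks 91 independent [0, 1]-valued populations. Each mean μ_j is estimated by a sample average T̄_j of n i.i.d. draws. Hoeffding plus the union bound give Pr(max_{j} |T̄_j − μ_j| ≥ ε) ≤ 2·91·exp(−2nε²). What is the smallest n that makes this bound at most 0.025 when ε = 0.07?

Need 2·91·exp(−2nε²) ≤ 0.025, i.e. exp(−2nε²) ≤ 0.025/182.
So 2nε² ≥ ln(182/0.025) = 8.892886.
Hence n ≥ 8.892886/(2·0.07²) = 907.437.
The smallest integer n is 908.

908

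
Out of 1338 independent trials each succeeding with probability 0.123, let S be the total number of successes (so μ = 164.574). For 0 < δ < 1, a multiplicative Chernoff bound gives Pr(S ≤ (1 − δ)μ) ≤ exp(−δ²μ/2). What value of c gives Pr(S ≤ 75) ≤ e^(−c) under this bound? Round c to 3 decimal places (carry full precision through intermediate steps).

Write 75 = (1 − δ)μ, so δ = 1 − 75/164.574 = 0.544278…
Then the exponent is δ²μ/2 = (μ − 75)²/(2μ) = 24.376577.

24.377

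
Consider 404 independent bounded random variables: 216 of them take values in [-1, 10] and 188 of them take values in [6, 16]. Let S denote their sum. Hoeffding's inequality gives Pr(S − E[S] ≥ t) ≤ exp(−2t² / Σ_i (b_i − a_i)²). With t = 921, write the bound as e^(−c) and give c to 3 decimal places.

37.753

Σ(b_i − a_i)² = 216·11² + 188·10² = 44936.
c = 2t² / 44936 = 2·921² / 44936 = 37.7533.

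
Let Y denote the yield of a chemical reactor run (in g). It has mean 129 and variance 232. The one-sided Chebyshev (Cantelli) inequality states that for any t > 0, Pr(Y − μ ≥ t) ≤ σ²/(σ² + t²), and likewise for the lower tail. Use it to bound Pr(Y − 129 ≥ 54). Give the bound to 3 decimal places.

Here σ² = 232 and t = 54, so σ² + t² = 3148.
Cantelli's bound: 232/3148 = 0.0737.

0.074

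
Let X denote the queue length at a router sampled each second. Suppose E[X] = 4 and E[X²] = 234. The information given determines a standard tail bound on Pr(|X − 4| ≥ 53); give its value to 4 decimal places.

0.0776

The first two moments determine the variance, so Chebyshev's inequality is the sharpest standard bound available.
Var(X) = E[X²] − (E[X])² = 234 − 16 = 218.
Chebyshev's inequality: Pr(|X − μ| ≥ t) ≤ Var(X)/t² = 218/2809 = 0.0776.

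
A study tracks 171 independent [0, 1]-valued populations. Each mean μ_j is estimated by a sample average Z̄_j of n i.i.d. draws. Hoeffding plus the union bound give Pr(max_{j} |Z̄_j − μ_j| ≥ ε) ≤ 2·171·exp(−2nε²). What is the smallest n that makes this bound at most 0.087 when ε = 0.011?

34202

Need 2·171·exp(−2nε²) ≤ 0.087, i.e. exp(−2nε²) ≤ 0.087/342.
So 2nε² ≥ ln(342/0.087) = 8.276658.
Hence n ≥ 8.276658/(2·0.011²) = 34201.066.
The smallest integer n is 34202.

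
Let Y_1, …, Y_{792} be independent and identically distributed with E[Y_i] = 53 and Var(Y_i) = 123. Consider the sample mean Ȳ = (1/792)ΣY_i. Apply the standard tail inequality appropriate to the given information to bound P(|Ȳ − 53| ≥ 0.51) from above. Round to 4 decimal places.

With mean and variance of each term known, Chebyshev's inequality bounds the deviation of the sum (or sample mean).
Var(Ȳ) = Var(Y_i)/n = 123/792 = 0.1553.
Chebyshev: P(|Ȳ − 53| ≥ 0.51) ≤ Var(Ȳ)/(0.51)² = 123/(792·0.51²) = 0.5971.

0.5971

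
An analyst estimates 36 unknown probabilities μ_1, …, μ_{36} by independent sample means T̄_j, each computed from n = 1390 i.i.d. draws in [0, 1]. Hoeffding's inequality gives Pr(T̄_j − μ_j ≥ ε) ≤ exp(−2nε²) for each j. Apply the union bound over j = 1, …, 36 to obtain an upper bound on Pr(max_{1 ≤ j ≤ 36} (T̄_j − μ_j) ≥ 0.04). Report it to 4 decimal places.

0.4213

Per-experiment Hoeffding bound: exp(−2·1390·0.04²) = exp(−4.44800) = 0.011702.
Union bound over 36 events: 36·0.011702 = 0.42127.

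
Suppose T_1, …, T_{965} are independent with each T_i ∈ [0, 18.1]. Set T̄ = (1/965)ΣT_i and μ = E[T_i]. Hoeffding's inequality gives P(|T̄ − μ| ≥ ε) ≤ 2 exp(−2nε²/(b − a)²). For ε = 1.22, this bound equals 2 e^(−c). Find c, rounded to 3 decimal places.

c = 2nε²/(b − a)² = 2·965·1.22² / 18.1² = 8.7684.

8.768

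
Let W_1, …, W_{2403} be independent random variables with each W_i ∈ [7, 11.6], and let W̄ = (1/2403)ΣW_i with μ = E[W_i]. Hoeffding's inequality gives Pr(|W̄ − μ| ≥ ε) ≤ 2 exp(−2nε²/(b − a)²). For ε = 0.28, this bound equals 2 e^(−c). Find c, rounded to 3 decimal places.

c = 2nε²/(b − a)² = 2·2403·0.28² / 4.6² = 17.8067.

17.807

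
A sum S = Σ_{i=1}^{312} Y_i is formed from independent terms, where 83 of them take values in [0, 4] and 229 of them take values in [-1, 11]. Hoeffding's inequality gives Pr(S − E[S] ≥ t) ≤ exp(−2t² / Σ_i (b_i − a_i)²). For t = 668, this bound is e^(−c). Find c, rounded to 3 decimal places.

Σ(b_i − a_i)² = 83·4² + 229·12² = 34304.
c = 2t² / 34304 = 2·668² / 34304 = 26.0159.

26.016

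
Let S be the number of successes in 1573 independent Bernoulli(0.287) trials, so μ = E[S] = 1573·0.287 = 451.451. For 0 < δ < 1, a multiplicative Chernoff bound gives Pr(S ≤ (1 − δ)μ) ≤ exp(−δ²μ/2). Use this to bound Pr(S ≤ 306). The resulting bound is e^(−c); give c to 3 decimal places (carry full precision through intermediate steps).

23.431

Write 306 = (1 − δ)μ, so δ = 1 − 306/451.451 = 0.3221856…
Then the exponent is δ²μ/2 = (μ − 306)²/(2μ) = 23.431107.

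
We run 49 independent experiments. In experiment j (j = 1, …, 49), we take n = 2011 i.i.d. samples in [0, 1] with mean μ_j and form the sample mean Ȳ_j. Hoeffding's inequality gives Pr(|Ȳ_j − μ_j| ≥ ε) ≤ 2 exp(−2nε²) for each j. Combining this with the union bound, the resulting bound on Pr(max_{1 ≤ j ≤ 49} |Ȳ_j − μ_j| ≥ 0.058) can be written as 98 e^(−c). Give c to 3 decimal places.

13.530

Union bound over the 49 events: Pr(max_{1 ≤ j ≤ 49} |Ȳ_j − μ_j| ≥ 0.058) ≤ 49·2·exp(−2nε²) = 98 exp(−2·2011·0.058²).
So c = 2·2011·0.058² = 13.5300.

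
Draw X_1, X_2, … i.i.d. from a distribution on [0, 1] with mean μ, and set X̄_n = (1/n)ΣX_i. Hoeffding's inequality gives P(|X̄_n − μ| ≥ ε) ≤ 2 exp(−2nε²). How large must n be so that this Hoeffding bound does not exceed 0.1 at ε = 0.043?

811

Require 2·exp(−2nε²) ≤ 0.1, i.e. 2nε² ≥ ln(2/0.1) = 2.995732.
So n ≥ 2.995732 / (2·0.043²) = 810.095.
The smallest integer n is 811.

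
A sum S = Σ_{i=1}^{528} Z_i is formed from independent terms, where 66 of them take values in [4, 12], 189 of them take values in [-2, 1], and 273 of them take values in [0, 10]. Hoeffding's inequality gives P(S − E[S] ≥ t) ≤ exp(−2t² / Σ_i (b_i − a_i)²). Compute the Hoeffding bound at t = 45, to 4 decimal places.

Σ(b_i − a_i)² = 66·8² + 189·3² + 273·10² = 33225.
Exponent = 2·45² / 33225 = 0.12190.
Bound = exp(−0.12190) = 0.88524.

0.8852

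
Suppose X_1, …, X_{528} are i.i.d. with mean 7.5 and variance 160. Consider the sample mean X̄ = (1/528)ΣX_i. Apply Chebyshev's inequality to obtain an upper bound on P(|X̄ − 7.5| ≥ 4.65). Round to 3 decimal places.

Var(X̄) = Var(X_i)/n = 160/528 = 0.30303.
Chebyshev: P(|X̄ − 7.5| ≥ 4.65) ≤ Var(X̄)/(4.65)² = 160/(528·4.65²) = 0.0140.

0.014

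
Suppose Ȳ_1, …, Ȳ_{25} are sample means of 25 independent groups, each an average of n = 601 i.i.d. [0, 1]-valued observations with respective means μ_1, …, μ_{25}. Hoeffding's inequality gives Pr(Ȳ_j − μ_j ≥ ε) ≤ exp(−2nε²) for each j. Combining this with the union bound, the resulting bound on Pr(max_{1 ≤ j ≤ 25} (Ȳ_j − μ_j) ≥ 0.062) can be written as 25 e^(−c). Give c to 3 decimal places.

4.620

Union bound over the 25 events: Pr(max_{1 ≤ j ≤ 25} (Ȳ_j − μ_j) ≥ 0.062) ≤ 25·exp(−2nε²) = 25 exp(−2·601·0.062²).
So c = 2·601·0.062² = 4.6205.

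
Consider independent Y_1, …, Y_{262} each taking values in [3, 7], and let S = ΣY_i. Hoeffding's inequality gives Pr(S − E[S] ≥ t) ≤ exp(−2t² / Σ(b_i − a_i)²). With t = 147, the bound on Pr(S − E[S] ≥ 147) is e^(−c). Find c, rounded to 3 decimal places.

10.310

Σ(b_i − a_i)² = 262·(4)² = 4192.
c = 2t²/4192 = 2·147²/4192 = 10.3096.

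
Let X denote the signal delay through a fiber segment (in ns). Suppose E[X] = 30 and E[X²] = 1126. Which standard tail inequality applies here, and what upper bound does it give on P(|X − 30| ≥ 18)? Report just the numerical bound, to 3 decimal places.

0.698

The first two moments determine the variance, so Chebyshev's inequality is the sharpest standard bound available.
Var(X) = E[X²] − (E[X])² = 1126 − 900 = 226.
Chebyshev's inequality: P(|X − μ| ≥ t) ≤ Var(X)/t² = 226/324 = 0.6975.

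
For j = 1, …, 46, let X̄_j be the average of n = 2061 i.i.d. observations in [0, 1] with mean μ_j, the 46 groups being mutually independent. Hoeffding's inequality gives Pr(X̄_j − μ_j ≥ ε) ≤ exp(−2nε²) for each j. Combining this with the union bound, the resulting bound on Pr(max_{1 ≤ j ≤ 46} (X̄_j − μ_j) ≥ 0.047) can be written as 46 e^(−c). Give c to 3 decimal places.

Union bound over the 46 events: Pr(max_{1 ≤ j ≤ 46} (X̄_j − μ_j) ≥ 0.047) ≤ 46·exp(−2nε²) = 46 exp(−2·2061·0.047²).
So c = 2·2061·0.047² = 9.1055.

9.105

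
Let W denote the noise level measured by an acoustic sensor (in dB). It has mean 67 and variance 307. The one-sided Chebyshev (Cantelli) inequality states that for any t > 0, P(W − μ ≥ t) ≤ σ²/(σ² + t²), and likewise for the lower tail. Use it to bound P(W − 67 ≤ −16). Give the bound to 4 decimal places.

0.5453

Here σ² = 307 and t = 16, so σ² + t² = 563.
Cantelli's bound: 307/563 = 0.5453.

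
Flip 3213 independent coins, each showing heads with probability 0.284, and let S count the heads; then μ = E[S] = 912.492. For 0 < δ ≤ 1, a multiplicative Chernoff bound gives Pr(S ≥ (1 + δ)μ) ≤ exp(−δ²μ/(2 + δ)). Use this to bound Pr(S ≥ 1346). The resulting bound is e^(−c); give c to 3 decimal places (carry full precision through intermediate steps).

Write 1346 = (1 + δ)μ, so δ = 1346/912.492 − 1 = 0.4750814…
Then the exponent is δ²μ/(2 + δ) = (1346 − μ)² / (μ·(2 + δ)) = 83.210030.

83.210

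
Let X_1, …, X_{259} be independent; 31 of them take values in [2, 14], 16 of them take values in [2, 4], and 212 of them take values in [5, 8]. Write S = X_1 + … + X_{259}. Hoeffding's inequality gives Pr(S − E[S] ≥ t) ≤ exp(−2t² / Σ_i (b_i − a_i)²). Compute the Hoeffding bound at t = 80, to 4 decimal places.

0.1369

Σ(b_i − a_i)² = 31·12² + 16·2² + 212·3² = 6436.
Exponent = 2·80² / 6436 = 1.98881.
Bound = exp(−1.98881) = 0.13686.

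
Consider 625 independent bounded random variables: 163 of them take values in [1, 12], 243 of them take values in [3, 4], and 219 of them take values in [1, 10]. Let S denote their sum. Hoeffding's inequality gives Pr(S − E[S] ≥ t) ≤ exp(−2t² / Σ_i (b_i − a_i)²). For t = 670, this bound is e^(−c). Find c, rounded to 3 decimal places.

Σ(b_i − a_i)² = 163·11² + 243·1² + 219·9² = 37705.
c = 2t² / 37705 = 2·670² / 37705 = 23.8112.

23.811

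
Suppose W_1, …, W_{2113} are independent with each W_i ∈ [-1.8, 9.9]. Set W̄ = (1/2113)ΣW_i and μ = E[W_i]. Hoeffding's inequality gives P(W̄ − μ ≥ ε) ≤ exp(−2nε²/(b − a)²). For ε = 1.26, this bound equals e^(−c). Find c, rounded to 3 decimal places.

49.012

c = 2nε²/(b − a)² = 2·2113·1.26² / 11.7² = 49.0116.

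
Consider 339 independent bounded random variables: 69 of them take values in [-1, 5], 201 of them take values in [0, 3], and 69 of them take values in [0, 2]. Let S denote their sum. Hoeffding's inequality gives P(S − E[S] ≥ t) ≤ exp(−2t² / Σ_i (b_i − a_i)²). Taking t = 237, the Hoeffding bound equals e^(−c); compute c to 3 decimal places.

Σ(b_i − a_i)² = 69·6² + 201·3² + 69·2² = 4569.
c = 2t² / 4569 = 2·237² / 4569 = 24.5870.

24.587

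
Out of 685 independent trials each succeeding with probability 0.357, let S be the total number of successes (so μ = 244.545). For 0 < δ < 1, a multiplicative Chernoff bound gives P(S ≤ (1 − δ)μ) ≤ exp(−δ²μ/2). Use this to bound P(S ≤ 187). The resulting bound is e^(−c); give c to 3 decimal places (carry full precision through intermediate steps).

6.771

Write 187 = (1 − δ)μ, so δ = 1 − 187/244.545 = 0.2353146…
Then the exponent is δ²μ/2 = (μ − 187)²/(2μ) = 6.770588.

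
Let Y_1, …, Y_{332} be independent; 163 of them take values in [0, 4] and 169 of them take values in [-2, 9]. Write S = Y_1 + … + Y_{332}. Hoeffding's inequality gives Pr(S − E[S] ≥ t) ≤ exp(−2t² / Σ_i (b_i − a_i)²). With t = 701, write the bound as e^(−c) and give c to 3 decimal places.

42.625

Σ(b_i − a_i)² = 163·4² + 169·11² = 23057.
c = 2t² / 23057 = 2·701² / 23057 = 42.6249.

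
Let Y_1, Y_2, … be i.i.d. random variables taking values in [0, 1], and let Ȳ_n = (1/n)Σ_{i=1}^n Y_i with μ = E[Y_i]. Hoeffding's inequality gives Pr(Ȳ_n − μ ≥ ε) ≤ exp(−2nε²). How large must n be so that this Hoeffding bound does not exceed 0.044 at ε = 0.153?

67

Require exp(−2nε²) ≤ 0.044, i.e. 2nε² ≥ ln(1/0.044) = 3.123566.
So n ≥ 3.123566 / (2·0.153²) = 66.717.
The smallest integer n is 67.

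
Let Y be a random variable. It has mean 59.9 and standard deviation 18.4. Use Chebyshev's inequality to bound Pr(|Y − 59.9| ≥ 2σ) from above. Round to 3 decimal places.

0.250

Chebyshev: Pr(|Y − μ| ≥ t) ≤ Var(Y)/t².
Var(Y) = σ² = 18.4² = 338.56.
t = 2·18.4 = 36.8.
Bound = 338.56 / 1354.24 = 0.2500.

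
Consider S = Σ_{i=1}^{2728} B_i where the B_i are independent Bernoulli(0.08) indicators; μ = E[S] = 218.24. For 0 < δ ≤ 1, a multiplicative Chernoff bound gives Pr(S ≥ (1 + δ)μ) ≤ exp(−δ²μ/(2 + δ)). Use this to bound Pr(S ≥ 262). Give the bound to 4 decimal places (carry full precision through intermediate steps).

Write 262 = (1 + δ)μ, so δ = 262/218.24 − 1 = 0.2005132…
Then the exponent is δ²μ/(2 + δ) = (262 − μ)² / (μ·(2 + δ)) = 3.987460.
Bound = exp(−3.987460) = 0.01855.

0.0185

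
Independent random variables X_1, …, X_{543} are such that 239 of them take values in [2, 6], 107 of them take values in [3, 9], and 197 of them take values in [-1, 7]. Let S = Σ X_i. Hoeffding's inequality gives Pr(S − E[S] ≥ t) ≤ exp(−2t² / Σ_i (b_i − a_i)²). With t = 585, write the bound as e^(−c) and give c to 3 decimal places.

Σ(b_i − a_i)² = 239·4² + 107·6² + 197·8² = 20284.
c = 2t² / 20284 = 2·585² / 20284 = 33.7433.

33.743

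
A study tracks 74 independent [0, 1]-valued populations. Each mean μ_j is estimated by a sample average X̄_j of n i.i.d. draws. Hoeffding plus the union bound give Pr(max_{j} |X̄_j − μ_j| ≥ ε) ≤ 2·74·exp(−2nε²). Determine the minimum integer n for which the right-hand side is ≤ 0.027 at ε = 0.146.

Need 2·74·exp(−2nε²) ≤ 0.027, i.e. exp(−2nε²) ≤ 0.027/148.
So 2nε² ≥ ln(148/0.027) = 8.609131.
Hence n ≥ 8.609131/(2·0.146²) = 201.941.
The smallest integer n is 202.

202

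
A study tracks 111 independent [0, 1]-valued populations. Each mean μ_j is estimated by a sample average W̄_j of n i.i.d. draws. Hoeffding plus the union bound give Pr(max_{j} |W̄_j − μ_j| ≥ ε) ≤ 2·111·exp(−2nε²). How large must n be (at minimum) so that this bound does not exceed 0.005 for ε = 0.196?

Need 2·111·exp(−2nε²) ≤ 0.005, i.e. exp(−2nε²) ≤ 0.005/222.
So 2nε² ≥ ln(222/0.005) = 10.700995.
Hence n ≥ 10.700995/(2·0.196²) = 139.278.
The smallest integer n is 140.

140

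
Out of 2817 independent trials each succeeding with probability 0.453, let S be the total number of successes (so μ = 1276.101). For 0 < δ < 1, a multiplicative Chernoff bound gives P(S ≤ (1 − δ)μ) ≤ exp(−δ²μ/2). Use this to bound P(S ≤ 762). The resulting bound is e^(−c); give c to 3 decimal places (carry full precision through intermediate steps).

103.558

Write 762 = (1 − δ)μ, so δ = 1 − 762/1276.101 = 0.4028686…
Then the exponent is δ²μ/2 = (μ − 762)²/(2μ) = 103.557570.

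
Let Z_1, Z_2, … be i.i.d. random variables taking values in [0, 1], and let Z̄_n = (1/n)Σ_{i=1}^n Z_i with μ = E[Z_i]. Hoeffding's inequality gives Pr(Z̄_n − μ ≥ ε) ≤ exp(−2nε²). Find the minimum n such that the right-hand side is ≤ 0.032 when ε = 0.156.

Require exp(−2nε²) ≤ 0.032, i.e. 2nε² ≥ ln(1/0.032) = 3.442019.
So n ≥ 3.442019 / (2·0.156²) = 70.719.
The smallest integer n is 71.

71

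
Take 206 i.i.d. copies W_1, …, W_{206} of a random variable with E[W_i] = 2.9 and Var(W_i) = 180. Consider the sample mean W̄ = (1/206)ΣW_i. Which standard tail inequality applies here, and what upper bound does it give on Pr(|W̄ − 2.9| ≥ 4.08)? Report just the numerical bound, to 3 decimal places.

0.052

With mean and variance of each term known, Chebyshev's inequality bounds the deviation of the sum (or sample mean).
Var(W̄) = Var(W_i)/n = 180/206 = 0.87379.
Chebyshev: Pr(|W̄ − 2.9| ≥ 4.08) ≤ Var(W̄)/(4.08)² = 180/(206·4.08²) = 0.0525.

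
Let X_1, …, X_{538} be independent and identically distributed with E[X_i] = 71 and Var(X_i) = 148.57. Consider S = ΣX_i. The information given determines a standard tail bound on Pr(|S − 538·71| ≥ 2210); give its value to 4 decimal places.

0.0164

With mean and variance of each term known, Chebyshev's inequality bounds the deviation of the sum (or sample mean).
Var(S) = n·Var(X_i) = 538·148.57 = 79930.66.
Chebyshev: Pr(|S − 538·71| ≥ 2210) ≤ Var(S)/2210² = 79930.66/4884100 = 0.0164.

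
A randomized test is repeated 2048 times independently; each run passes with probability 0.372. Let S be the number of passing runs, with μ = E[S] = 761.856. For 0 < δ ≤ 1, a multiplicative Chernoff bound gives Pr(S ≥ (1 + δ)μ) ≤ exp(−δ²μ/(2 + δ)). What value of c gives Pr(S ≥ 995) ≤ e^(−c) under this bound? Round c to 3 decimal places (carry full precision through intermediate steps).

Write 995 = (1 + δ)μ, so δ = 995/761.856 − 1 = 0.3060211…
Then the exponent is δ²μ/(2 + δ) = (995 − μ)² / (μ·(2 + δ)) = 30.939431.

30.939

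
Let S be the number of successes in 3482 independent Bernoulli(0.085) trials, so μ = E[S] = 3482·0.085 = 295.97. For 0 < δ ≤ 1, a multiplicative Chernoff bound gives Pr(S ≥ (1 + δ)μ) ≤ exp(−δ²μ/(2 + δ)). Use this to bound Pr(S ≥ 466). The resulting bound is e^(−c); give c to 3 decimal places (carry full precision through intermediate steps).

37.941

Write 466 = (1 + δ)μ, so δ = 466/295.97 − 1 = 0.5744839…
Then the exponent is δ²μ/(2 + δ) = (466 − μ)² / (μ·(2 + δ)) = 37.941390.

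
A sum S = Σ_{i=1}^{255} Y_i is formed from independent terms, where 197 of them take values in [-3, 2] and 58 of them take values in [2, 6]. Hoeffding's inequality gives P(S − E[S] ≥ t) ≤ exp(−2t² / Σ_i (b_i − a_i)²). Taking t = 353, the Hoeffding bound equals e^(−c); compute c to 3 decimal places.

42.580

Σ(b_i − a_i)² = 197·5² + 58·4² = 5853.
c = 2t² / 5853 = 2·353² / 5853 = 42.5795.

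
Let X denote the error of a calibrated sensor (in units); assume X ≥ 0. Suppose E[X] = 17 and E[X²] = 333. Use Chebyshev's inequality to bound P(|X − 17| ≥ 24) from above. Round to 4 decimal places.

Var(X) = E[X²] − (E[X])² = 333 − 289 = 44.
Chebyshev's inequality: P(|X − μ| ≥ t) ≤ Var(X)/t² = 44/576 = 0.0764.

0.0764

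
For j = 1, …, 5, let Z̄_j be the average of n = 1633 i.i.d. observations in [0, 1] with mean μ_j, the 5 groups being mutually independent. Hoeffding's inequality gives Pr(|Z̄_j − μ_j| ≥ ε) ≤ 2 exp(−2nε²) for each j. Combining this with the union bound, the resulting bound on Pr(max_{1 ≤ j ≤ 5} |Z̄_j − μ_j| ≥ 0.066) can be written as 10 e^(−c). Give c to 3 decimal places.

14.227

Union bound over the 5 events: Pr(max_{1 ≤ j ≤ 5} |Z̄_j − μ_j| ≥ 0.066) ≤ 5·2·exp(−2nε²) = 10 exp(−2·1633·0.066²).
So c = 2·1633·0.066² = 14.2267.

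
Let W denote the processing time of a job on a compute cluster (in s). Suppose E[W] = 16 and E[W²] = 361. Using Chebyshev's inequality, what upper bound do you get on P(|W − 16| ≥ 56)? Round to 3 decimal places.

Var(W) = E[W²] − (E[W])² = 361 − 256 = 105.
Chebyshev's inequality: P(|W − μ| ≥ t) ≤ Var(W)/t² = 105/3136 = 0.0335.

0.033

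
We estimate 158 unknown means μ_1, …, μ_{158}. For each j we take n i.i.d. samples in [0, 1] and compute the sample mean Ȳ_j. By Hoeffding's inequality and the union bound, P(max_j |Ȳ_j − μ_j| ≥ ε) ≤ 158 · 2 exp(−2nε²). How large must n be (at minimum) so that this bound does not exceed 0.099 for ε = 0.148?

185

Need 2·158·exp(−2nε²) ≤ 0.099, i.e. exp(−2nε²) ≤ 0.099/316.
So 2nε² ≥ ln(316/0.099) = 8.068378.
Hence n ≥ 8.068378/(2·0.148²) = 184.176.
The smallest integer n is 185.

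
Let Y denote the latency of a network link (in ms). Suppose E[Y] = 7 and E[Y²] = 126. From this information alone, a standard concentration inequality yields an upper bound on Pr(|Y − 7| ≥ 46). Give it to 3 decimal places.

0.036

The first two moments determine the variance, so Chebyshev's inequality is the sharpest standard bound available.
Var(Y) = E[Y²] − (E[Y])² = 126 − 49 = 77.
Chebyshev's inequality: Pr(|Y − μ| ≥ t) ≤ Var(Y)/t² = 77/2116 = 0.0364.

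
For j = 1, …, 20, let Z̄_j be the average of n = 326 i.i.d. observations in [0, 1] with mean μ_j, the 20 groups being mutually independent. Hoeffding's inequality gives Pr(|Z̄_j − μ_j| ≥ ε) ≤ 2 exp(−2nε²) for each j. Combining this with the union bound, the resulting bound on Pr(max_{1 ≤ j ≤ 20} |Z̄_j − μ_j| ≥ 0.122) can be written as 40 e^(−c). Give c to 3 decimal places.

9.704

Union bound over the 20 events: Pr(max_{1 ≤ j ≤ 20} |Z̄_j − μ_j| ≥ 0.122) ≤ 20·2·exp(−2nε²) = 40 exp(−2·326·0.122²).
So c = 2·326·0.122² = 9.7044.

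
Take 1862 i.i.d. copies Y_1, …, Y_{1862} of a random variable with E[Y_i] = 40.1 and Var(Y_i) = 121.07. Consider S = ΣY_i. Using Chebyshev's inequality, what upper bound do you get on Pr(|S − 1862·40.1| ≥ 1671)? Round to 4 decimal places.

0.0807

Var(S) = n·Var(Y_i) = 1862·121.07 = 225432.34.
Chebyshev: Pr(|S − 1862·40.1| ≥ 1671) ≤ Var(S)/1671² = 225432.34/2792241 = 0.0807.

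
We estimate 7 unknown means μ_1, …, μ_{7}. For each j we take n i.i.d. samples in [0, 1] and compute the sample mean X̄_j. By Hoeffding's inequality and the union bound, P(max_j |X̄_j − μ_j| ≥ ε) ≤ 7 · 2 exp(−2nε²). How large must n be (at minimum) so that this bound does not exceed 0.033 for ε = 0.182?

92

Need 2·7·exp(−2nε²) ≤ 0.033, i.e. exp(−2nε²) ≤ 0.033/14.
So 2nε² ≥ ln(14/0.033) = 6.050305.
Hence n ≥ 6.050305/(2·0.182²) = 91.328.
The smallest integer n is 92.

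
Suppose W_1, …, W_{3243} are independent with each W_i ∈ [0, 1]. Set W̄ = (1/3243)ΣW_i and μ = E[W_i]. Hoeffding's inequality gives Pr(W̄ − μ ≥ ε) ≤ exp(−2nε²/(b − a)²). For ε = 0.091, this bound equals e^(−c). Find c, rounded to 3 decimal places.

c = 2nε²/(b − a)² = 2·3243·0.091² / 1² = 53.7106.

53.711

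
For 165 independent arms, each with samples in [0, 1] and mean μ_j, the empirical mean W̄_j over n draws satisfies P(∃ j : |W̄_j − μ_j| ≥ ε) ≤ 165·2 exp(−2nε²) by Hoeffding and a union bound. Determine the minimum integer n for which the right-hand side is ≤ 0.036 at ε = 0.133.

Need 2·165·exp(−2nε²) ≤ 0.036, i.e. exp(−2nε²) ≤ 0.036/330.
So 2nε² ≥ ln(330/0.036) = 9.123329.
Hence n ≥ 9.123329/(2·0.133²) = 257.881.
The smallest integer n is 258.

258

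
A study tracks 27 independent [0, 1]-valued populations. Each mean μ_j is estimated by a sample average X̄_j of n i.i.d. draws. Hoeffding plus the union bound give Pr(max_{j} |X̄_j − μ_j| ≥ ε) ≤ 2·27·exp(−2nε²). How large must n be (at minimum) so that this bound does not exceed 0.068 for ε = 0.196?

Need 2·27·exp(−2nε²) ≤ 0.068, i.e. exp(−2nε²) ≤ 0.068/54.
So 2nε² ≥ ln(54/0.068) = 6.677232.
Hence n ≥ 6.677232/(2·0.196²) = 86.907.
The smallest integer n is 87.

87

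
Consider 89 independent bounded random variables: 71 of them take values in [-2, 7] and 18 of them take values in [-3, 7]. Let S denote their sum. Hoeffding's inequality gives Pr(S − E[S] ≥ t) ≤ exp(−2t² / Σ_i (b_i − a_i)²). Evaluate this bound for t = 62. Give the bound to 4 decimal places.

0.3613

Σ(b_i − a_i)² = 71·9² + 18·10² = 7551.
Exponent = 2·62² / 7551 = 1.01814.
Bound = exp(−1.01814) = 0.36127.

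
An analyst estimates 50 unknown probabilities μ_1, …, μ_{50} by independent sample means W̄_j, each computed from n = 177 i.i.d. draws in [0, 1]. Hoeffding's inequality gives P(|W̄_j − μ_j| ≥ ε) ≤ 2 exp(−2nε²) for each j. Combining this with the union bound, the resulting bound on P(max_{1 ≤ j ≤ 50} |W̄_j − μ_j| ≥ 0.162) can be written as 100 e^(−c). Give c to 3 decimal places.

9.290

Union bound over the 50 events: P(max_{1 ≤ j ≤ 50} |W̄_j − μ_j| ≥ 0.162) ≤ 50·2·exp(−2nε²) = 100 exp(−2·177·0.162²).
So c = 2·177·0.162² = 9.2904.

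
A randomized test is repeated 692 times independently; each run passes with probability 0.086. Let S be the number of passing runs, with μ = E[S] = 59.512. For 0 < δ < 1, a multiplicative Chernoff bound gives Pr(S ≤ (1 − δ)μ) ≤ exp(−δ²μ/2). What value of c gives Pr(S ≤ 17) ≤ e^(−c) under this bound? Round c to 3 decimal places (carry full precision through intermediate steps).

15.184

Write 17 = (1 − δ)μ, so δ = 1 − 17/59.512 = 0.7143433…
Then the exponent is δ²μ/2 = (μ − 17)²/(2μ) = 15.184082.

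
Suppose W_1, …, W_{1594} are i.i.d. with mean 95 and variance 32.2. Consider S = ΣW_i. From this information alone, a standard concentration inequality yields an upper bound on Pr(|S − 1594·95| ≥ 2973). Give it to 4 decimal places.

With mean and variance of each term known, Chebyshev's inequality bounds the deviation of the sum (or sample mean).
Var(S) = n·Var(W_i) = 1594·32.2 = 51326.8.
Chebyshev: Pr(|S − 1594·95| ≥ 2973) ≤ Var(S)/2973² = 51326.8/8838729 = 0.0058.

0.0058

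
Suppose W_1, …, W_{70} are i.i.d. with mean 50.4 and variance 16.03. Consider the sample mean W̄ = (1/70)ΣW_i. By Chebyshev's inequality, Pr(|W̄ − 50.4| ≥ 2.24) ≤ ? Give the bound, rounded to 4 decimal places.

0.0456

Var(W̄) = Var(W_i)/n = 16.03/70 = 0.229.
Chebyshev: Pr(|W̄ − 50.4| ≥ 2.24) ≤ Var(W̄)/(2.24)² = 16.03/(70·2.24²) = 0.0456.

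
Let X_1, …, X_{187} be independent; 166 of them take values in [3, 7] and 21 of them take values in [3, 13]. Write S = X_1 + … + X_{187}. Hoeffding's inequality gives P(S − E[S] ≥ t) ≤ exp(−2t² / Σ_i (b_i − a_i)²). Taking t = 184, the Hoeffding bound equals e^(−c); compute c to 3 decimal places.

Σ(b_i − a_i)² = 166·4² + 21·10² = 4756.
c = 2t² / 4756 = 2·184² / 4756 = 14.2372.

14.237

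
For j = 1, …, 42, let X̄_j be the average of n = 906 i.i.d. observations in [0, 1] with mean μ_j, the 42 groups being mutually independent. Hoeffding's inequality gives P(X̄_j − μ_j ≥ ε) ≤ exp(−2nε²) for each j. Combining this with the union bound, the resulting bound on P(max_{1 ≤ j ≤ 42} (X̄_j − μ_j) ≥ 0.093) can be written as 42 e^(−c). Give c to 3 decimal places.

Union bound over the 42 events: P(max_{1 ≤ j ≤ 42} (X̄_j − μ_j) ≥ 0.093) ≤ 42·exp(−2nε²) = 42 exp(−2·906·0.093²).
So c = 2·906·0.093² = 15.6720.

15.672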